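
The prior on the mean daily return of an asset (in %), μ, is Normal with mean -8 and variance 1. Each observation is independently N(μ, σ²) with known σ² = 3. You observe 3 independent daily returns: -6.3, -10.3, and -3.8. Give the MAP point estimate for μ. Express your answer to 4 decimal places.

n = 3; x̄ = ((-6.3) + (-10.3) + (-3.8))/3 = -20.4/3 = -6.8.
For a Normal prior and Normal likelihood with known variance, the posterior is Normal; its mode equals its mean, the precision-weighted average.
Prior precision 1/σ₀² = 1/1 = 1; data precision n/σ² = 3/3 = 1.
μ̂ = (1·(-8) + 1·(-6.8)) / (1 + 1) = (-14.8)/2 = -7.4000.

μ̂_MAP = -7.4000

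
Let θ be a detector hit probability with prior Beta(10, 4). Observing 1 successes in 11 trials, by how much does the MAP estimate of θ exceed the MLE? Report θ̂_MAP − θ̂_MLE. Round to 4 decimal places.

Posterior is Beta(11, 14); MAP = (11−1)/(25−2) = 10/23 ≈ 0.43478.
MLE ignores the prior: θ̂_MLE = k/n = 1/11 ≈ 0.09091.
Difference = 10/23 − 1/11 = 87/253 ≈ 0.3439.

MAP − MLE = 0.3439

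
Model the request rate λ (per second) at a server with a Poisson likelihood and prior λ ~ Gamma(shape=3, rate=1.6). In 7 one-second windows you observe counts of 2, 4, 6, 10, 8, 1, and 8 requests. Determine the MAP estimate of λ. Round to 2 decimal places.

Σxᵢ = 2+4+6+10+8+1+8 = 39, with n = 7.
Posterior ∝ λ^2e^(−1.6λ) · λ^39e^(−7λ) = λ^41e^(−8.6λ), i.e. Gamma(shape=42, rate=8.6).
The mode of a Gamma(a, b) with a ≥ 1 (shape–rate) is (a−1)/b = 41/8.6 ≈ 4.77.

λ̂_MAP = 4.77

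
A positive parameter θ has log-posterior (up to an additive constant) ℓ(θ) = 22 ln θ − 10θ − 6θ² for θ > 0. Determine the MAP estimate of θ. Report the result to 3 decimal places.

ℓ'(θ) = 22/θ − 10 − 12θ. Setting this to zero and multiplying by θ: 12θ² + 10θ − 22 = 0.
θ = (−10 + √(10² + 4·12·22)) / (2·12) = (−10 + √1156) / 24 = (−10 + 34)/24 = 1.
ℓ''(θ) = −22/θ² − 12 < 0, confirming a maximum.

θ̂_MAP = 1.000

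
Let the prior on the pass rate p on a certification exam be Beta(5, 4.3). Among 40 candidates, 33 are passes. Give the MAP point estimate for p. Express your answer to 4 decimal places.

Prior: Beta(5, 4.3).
Data: 33 successes in 40 trials. The binomial likelihood contributes p^33(1−p)^7, so the posterior is Beta(5+33, 4.3+7) = Beta(38, 11.3).
For Beta(a, b) with a, b > 1 the mode is (a−1)/(a+b−2) = 37/47.3 ≈ 0.7822.

p̂_MAP = 0.7822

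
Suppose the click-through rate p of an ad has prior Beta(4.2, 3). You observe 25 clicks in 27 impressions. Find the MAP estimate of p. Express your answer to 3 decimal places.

Prior: Beta(4.2, 3).
Data: 25 successes in 27 trials. The binomial likelihood contributes p^25(1−p)^2, so the posterior is Beta(4.2+25, 3+2) = Beta(29.2, 5).
For Beta(a, b) with a, b > 1 the mode is (a−1)/(a+b−2) = 28.2/32.2 ≈ 0.876.

p̂_MAP = 0.876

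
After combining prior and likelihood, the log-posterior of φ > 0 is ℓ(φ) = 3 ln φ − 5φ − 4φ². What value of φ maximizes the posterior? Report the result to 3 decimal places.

φ̂_MAP = 0.375

ℓ'(φ) = 3/φ − 5 − 8φ. Setting this to zero and multiplying by φ: 8φ² + 5φ − 3 = 0.
φ = (−5 + √(5² + 4·8·3)) / (2·8) = (−5 + √121) / 16 = (−5 + 11)/16 = 3/8.
ℓ''(φ) = −3/φ² − 8 < 0, confirming a maximum.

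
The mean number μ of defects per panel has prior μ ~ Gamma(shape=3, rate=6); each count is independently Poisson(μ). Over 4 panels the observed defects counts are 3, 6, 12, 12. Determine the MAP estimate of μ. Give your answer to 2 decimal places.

Σxᵢ = 3+6+12+12 = 33, with n = 4.
Posterior ∝ μ^2e^(−6μ) · μ^33e^(−4μ) = μ^35e^(−10μ), i.e. Gamma(shape=36, rate=10).
The mode of a Gamma(a, b) with a ≥ 1 (shape–rate) is (a−1)/b = 35/10 ≈ 3.50.

μ̂_MAP = 3.50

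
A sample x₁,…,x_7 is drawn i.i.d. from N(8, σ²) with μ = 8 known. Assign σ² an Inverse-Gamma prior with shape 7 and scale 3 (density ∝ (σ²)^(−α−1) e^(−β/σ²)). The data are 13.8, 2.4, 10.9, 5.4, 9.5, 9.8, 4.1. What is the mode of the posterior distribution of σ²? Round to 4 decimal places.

σ̂²_MAP = 4.6465

Sum of squared deviations about the known mean: SS = (13.8−8)² + (2.4−8)² + (10.9−8)² + (5.4−8)² + (9.5−8)² + (9.8−8)² + (4.1−8)² = 100.87.
The Normal likelihood contributes (σ²)^(−n/2) exp(−SS/(2σ²)), so the posterior is Inverse-Gamma(α + n/2, β + SS/2) = Inverse-Gamma(10.5, 53.435).
The mode of Inverse-Gamma(a, b) is b/(a+1) = 53.435/11.5 ≈ 4.6465.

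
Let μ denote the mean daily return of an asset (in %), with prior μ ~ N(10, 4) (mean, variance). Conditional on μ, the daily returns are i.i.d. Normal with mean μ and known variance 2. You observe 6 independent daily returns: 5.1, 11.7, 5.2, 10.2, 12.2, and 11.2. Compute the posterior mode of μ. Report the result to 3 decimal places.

μ̂_MAP = 9.323

n = 6; x̄ = (5.1 + 11.7 + 5.2 + 10.2 + 12.2 + 11.2)/6 = 55.6/6 = 139/15 ≈ 9.2667.
For a Normal prior and Normal likelihood with known variance, the posterior is Normal; its mode equals its mean, the precision-weighted average.
Prior precision 1/σ₀² = 1/4 = 0.25; data precision n/σ² = 6/2 = 3.
μ̂ = (0.25·10 + 3·(139/15)) / (0.25 + 3) = 30.3/3.25 = 606/65 ≈ 9.323.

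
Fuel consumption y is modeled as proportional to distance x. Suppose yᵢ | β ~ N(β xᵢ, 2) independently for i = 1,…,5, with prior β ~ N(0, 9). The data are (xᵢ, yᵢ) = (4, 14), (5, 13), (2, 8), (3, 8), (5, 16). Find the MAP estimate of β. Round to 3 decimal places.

β̂_MAP = 3.042

log p(β | y) = −Σ(yᵢ − βxᵢ)²/(2·2) − β²/(2·9) + const.
Setting the derivative to zero: Σxᵢ(yᵢ − βxᵢ)/2 − β/9 = 0, so β = Σxᵢyᵢ / (Σxᵢ² + σ²/τ²).
Σxᵢyᵢ = 4·14 + 5·13 + 2·8 + 3·8 + 5·16 = 241; Σxᵢ² = 79; σ²/τ² = 2/9.
β̂_MAP = 241 / (79 + 2/9) = 241/(713/9) = 2169/713 ≈ 3.042.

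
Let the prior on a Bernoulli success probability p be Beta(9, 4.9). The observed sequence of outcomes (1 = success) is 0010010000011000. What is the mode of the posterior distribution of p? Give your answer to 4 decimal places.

p̂_MAP = 0.4301

Prior: Beta(9, 4.9).
Data: 4 successes in 16 trials (from the sequence). The binomial likelihood contributes p^4(1−p)^12, so the posterior is Beta(9+4, 4.9+12) = Beta(13, 16.9).
For Beta(a, b) with a, b > 1 the mode is (a−1)/(a+b−2) = 12/27.9 ≈ 0.4301.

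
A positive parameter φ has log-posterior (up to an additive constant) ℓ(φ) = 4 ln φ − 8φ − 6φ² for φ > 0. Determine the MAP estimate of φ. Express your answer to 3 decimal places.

ℓ'(φ) = 4/φ − 8 − 12φ. Setting this to zero and multiplying by φ: 12φ² + 8φ − 4 = 0.
φ = (−8 + √(8² + 4·12·4)) / (2·12) = (−8 + √256) / 24 = (−8 + 16)/24 = 1/3.
ℓ''(φ) = −4/φ² − 12 < 0, confirming a maximum.

φ̂_MAP = 0.333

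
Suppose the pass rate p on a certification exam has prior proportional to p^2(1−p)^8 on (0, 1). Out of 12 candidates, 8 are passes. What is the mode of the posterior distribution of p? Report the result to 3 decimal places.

The prior density ∝ p^2(1−p)^8 is the kernel of Beta(3, 9).
Data: 8 successes in 12 trials. The binomial likelihood contributes p^8(1−p)^4, so the posterior is Beta(3+8, 9+4) = Beta(11, 13).
For Beta(a, b) with a, b > 1 the mode is (a−1)/(a+b−2) = 10/22 ≈ 0.455.

p̂_MAP = 0.455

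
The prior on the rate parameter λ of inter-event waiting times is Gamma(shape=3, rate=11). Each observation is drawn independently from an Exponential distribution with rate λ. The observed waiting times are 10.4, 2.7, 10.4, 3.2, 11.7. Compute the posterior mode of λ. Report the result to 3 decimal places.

λ̂_MAP = 0.142

The Exponential(rate=λ) likelihood is ∝ λ^n e^(−λΣtᵢ). Here n = 5 and Σtᵢ = 10.4 + 2.7 + 10.4 + 3.2 + 11.7 = 38.4.
Posterior ∝ λ^2e^(−11λ) · λ^5e^(−38.4λ) = λ^7e^(−49.4λ), i.e. Gamma(8, 49.4).
Mode = (a−1)/b = 7/49.4 ≈ 0.142.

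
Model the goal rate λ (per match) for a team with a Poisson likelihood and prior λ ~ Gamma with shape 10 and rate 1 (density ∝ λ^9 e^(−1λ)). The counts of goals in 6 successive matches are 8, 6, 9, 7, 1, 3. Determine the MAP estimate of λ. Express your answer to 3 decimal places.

Σxᵢ = 8+6+9+7+1+3 = 34, with n = 6.
Posterior ∝ λ^9e^(−1λ) · λ^34e^(−6λ) = λ^43e^(−7λ), i.e. Gamma(shape=44, rate=7).
The mode of a Gamma(a, b) with a ≥ 1 (shape–rate) is (a−1)/b = 43/7 ≈ 6.143.

λ̂_MAP = 6.143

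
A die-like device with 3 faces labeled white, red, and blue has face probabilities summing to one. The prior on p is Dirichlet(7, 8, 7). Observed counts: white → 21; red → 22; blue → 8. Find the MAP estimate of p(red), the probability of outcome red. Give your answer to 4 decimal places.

The posterior is Dirichlet(αᵢ + nᵢ) = Dirichlet(28, 30, 15).
For a Dirichlet(a₁,…,a_K) with all aᵢ > 1, the mode has j-th component (aⱼ − 1)/(Σaᵢ − K).
Here Σaᵢ = 73 and K = 3, so p(red) = (30 − 1)/(73 − 3) = 29/70 ≈ 0.4143.

MAP estimate of p(red) = 0.4143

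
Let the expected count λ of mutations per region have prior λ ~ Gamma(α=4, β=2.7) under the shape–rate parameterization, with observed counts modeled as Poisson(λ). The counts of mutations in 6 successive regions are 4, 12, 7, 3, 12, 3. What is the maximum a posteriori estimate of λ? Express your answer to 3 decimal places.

λ̂_MAP = 5.057

Σxᵢ = 4+12+7+3+12+3 = 41, with n = 6.
Posterior ∝ λ^3e^(−2.7λ) · λ^41e^(−6λ) = λ^44e^(−8.7λ), i.e. Gamma(shape=45, rate=8.7).
The mode of a Gamma(a, b) with a ≥ 1 (shape–rate) is (a−1)/b = 44/8.7 ≈ 5.057.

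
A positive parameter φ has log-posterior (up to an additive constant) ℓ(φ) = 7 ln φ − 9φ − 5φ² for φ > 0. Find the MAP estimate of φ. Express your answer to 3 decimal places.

ℓ'(φ) = 7/φ − 9 − 10φ. Setting this to zero and multiplying by φ: 10φ² + 9φ − 7 = 0.
φ = (−9 + √(9² + 4·10·7)) / (2·10) = (−9 + √361) / 20 = (−9 + 19)/20 = 1/2.
ℓ''(φ) = −7/φ² − 10 < 0, confirming a maximum.

φ̂_MAP = 0.500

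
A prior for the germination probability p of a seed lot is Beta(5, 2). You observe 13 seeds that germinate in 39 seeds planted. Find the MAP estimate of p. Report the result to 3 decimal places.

Prior: Beta(5, 2).
Data: 13 successes in 39 trials. The binomial likelihood contributes p^13(1−p)^26, so the posterior is Beta(5+13, 2+26) = Beta(18, 28).
For Beta(a, b) with a, b > 1 the mode is (a−1)/(a+b−2) = 17/44 ≈ 0.386.

p̂_MAP = 0.386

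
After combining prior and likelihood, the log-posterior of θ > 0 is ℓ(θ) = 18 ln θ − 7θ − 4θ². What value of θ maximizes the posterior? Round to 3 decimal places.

θ̂_MAP = 1.125

ℓ'(θ) = 18/θ − 7 − 8θ. Setting this to zero and multiplying by θ: 8θ² + 7θ − 18 = 0.
θ = (−7 + √(7² + 4·8·18)) / (2·8) = (−7 + √625) / 16 = (−7 + 25)/16 = 9/8.
ℓ''(θ) = −18/θ² − 8 < 0, confirming a maximum.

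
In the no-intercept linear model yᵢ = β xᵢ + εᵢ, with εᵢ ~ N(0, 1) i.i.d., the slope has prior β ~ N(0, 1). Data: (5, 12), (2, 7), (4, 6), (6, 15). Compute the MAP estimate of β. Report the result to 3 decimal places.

β̂_MAP = 2.293

log p(β | y) = −Σ(yᵢ − βxᵢ)²/(2·1) − β²/(2·1) + const.
Setting the derivative to zero: Σxᵢ(yᵢ − βxᵢ)/1 − β/1 = 0, so β = Σxᵢyᵢ / (Σxᵢ² + σ²/τ²).
Σxᵢyᵢ = 5·12 + 2·7 + 4·6 + 6·15 = 188; Σxᵢ² = 81; σ²/τ² = 1.
β̂_MAP = 188 / (81 + 1) = 188/82 ≈ 2.293.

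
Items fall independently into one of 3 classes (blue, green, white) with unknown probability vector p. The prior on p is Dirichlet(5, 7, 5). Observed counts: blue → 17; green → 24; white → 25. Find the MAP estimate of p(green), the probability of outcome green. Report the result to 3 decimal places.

MAP estimate of p(green) = 0.375

The posterior is Dirichlet(αᵢ + nᵢ) = Dirichlet(22, 31, 30).
For a Dirichlet(a₁,…,a_K) with all aᵢ > 1, the mode has j-th component (aⱼ − 1)/(Σaᵢ − K).
Here Σaᵢ = 83 and K = 3, so p(green) = (31 − 1)/(83 − 3) = 30/80 ≈ 0.375.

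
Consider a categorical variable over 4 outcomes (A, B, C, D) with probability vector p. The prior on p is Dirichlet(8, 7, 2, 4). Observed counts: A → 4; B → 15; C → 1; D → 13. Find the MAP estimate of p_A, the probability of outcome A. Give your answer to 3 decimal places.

MAP estimate of p_A = 0.220

The posterior is Dirichlet(αᵢ + nᵢ) = Dirichlet(12, 22, 3, 17).
For a Dirichlet(a₁,…,a_K) with all aᵢ > 1, the mode has j-th component (aⱼ − 1)/(Σaᵢ − K).
Here Σaᵢ = 54 and K = 4, so p_A = (12 − 1)/(54 − 4) = 11/50 ≈ 0.220.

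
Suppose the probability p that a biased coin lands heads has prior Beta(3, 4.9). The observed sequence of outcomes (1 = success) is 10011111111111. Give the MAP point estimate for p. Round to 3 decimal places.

p̂_MAP = 0.704

Prior: Beta(3, 4.9).
Data: 12 successes in 14 trials (from the sequence). The binomial likelihood contributes p^12(1−p)^2, so the posterior is Beta(3+12, 4.9+2) = Beta(15, 6.9).
For Beta(a, b) with a, b > 1 the mode is (a−1)/(a+b−2) = 14/19.9 ≈ 0.704.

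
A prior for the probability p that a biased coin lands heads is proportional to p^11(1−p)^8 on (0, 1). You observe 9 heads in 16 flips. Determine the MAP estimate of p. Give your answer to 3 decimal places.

p̂_MAP = 0.571

The prior density ∝ p^11(1−p)^8 is the kernel of Beta(12, 9).
Data: 9 successes in 16 trials. The binomial likelihood contributes p^9(1−p)^7, so the posterior is Beta(12+9, 9+7) = Beta(21, 16).
For Beta(a, b) with a, b > 1 the mode is (a−1)/(a+b−2) = 20/35 ≈ 0.571.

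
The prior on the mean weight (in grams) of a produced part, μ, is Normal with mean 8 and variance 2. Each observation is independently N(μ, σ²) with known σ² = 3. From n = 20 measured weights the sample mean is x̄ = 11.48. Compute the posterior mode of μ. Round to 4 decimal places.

μ̂_MAP = 11.2372

n = 20, x̄ = 11.48.
For a Normal prior and Normal likelihood with known variance, the posterior is Normal; its mode equals its mean, the precision-weighted average.
Prior precision 1/σ₀² = 1/2 = 0.5; data precision n/σ² = 20/3.
μ̂ = (0.5·8 + (20/3)·11.48) / (0.5 + 20/3) = (1208/15)/(43/6) = 2416/215 ≈ 11.2372.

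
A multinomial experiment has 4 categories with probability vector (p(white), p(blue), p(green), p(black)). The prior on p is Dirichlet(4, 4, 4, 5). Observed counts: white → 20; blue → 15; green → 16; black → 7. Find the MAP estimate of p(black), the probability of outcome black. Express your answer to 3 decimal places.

MAP estimate of p(black) = 0.155

The posterior is Dirichlet(αᵢ + nᵢ) = Dirichlet(24, 19, 20, 12).
For a Dirichlet(a₁,…,a_K) with all aᵢ > 1, the mode has j-th component (aⱼ − 1)/(Σaᵢ − K).
Here Σaᵢ = 75 and K = 4, so p(black) = (12 − 1)/(75 − 4) = 11/71 ≈ 0.155.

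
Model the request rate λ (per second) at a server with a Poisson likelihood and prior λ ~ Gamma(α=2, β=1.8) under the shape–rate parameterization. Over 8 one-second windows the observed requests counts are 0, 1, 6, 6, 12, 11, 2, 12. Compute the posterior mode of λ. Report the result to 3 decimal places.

λ̂_MAP = 5.204

Σxᵢ = 0+1+6+6+12+11+2+12 = 50, with n = 8.
Posterior ∝ λe^(−1.8λ) · λ^50e^(−8λ) = λ^51e^(−9.8λ), i.e. Gamma(shape=52, rate=9.8).
The mode of a Gamma(a, b) with a ≥ 1 (shape–rate) is (a−1)/b = 51/9.8 ≈ 5.204.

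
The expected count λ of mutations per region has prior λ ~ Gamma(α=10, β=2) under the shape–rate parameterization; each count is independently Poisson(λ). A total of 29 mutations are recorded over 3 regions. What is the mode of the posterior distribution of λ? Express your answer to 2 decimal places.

λ̂_MAP = 7.60

Σxᵢ = 29, n = 3.
Posterior ∝ λ^9e^(−2λ) · λ^29e^(−3λ) = λ^38e^(−5λ), i.e. Gamma(shape=39, rate=5).
The mode of a Gamma(a, b) with a ≥ 1 (shape–rate) is (a−1)/b = 38/5 ≈ 7.60.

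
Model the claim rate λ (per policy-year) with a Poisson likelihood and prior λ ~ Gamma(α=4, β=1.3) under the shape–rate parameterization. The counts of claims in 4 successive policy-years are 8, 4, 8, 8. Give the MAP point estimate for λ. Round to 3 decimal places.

Σxᵢ = 8+4+8+8 = 28, with n = 4.
Posterior ∝ λ^3e^(−1.3λ) · λ^28e^(−4λ) = λ^31e^(−5.3λ), i.e. Gamma(shape=32, rate=5.3).
The mode of a Gamma(a, b) with a ≥ 1 (shape–rate) is (a−1)/b = 31/5.3 ≈ 5.849.

λ̂_MAP = 5.849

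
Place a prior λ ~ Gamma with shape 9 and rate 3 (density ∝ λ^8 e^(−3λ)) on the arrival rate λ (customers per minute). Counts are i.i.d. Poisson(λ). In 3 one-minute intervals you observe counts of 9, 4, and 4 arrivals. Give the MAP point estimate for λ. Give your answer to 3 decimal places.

λ̂_MAP = 4.167

Σxᵢ = 9+4+4 = 17, with n = 3.
Posterior ∝ λ^8e^(−3λ) · λ^17e^(−3λ) = λ^25e^(−6λ), i.e. Gamma(shape=26, rate=6).
The mode of a Gamma(a, b) with a ≥ 1 (shape–rate) is (a−1)/b = 25/6 ≈ 4.167.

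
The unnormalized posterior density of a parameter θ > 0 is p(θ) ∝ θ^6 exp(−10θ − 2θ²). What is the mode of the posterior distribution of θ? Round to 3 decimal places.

ℓ'(θ) = 6/θ − 10 − 4θ. Setting this to zero and multiplying by θ: 4θ² + 10θ − 6 = 0.
θ = (−10 + √(10² + 4·4·6)) / (2·4) = (−10 + √196) / 8 = (−10 + 14)/8 = 1/2.
ℓ''(θ) = −6/θ² − 4 < 0, confirming a maximum.

θ̂_MAP = 0.500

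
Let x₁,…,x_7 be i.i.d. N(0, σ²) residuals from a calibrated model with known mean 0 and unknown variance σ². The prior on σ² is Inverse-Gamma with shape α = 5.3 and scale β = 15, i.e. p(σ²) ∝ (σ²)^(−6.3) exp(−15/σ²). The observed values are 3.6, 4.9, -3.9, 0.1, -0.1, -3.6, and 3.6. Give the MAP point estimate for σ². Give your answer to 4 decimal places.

Sum of squared deviations about the known mean: SS = (3.6−0)² + (4.9−0)² + (-3.9−0)² + (0.1−0)² + (-0.1−0)² + (-3.6−0)² + (3.6−0)² = 78.12.
The Normal likelihood contributes (σ²)^(−n/2) exp(−SS/(2σ²)), so the posterior is Inverse-Gamma(α + n/2, β + SS/2) = Inverse-Gamma(8.8, 54.06).
The mode of Inverse-Gamma(a, b) is b/(a+1) = 54.06/9.8 ≈ 5.5163.

σ̂²_MAP = 5.5163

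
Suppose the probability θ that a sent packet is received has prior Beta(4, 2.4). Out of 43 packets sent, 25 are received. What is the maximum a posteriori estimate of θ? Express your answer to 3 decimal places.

θ̂_MAP = 0.591

Prior: Beta(4, 2.4).
Data: 25 successes in 43 trials. The binomial likelihood contributes θ^25(1−θ)^18, so the posterior is Beta(4+25, 2.4+18) = Beta(29, 20.4).
For Beta(a, b) with a, b > 1 the mode is (a−1)/(a+b−2) = 28/47.4 ≈ 0.591.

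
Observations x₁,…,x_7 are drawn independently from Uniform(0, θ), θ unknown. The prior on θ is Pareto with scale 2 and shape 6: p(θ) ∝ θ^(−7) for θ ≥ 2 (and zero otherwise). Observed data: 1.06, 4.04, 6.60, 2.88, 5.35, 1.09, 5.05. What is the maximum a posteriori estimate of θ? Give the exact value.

θ̂_MAP = 6.60

The Uniform(0, θ) likelihood is θ^(−n) for θ ≥ max(xᵢ), zero otherwise. Here max(xᵢ) = 6.60.
Posterior ∝ θ^(−7) · θ^(−7) = θ^(−14) on θ ≥ max(2, 6.60) = 6.60.
This density is strictly decreasing in θ, so the posterior mode lies at the lower boundary of the support.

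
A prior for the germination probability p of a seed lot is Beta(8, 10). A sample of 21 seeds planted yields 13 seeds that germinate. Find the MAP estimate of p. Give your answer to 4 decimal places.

p̂_MAP = 0.5405

Prior: Beta(8, 10).
Data: 13 successes in 21 trials. The binomial likelihood contributes p^13(1−p)^8, so the posterior is Beta(8+13, 10+8) = Beta(21, 18).
For Beta(a, b) with a, b > 1 the mode is (a−1)/(a+b−2) = 20/37 ≈ 0.5405.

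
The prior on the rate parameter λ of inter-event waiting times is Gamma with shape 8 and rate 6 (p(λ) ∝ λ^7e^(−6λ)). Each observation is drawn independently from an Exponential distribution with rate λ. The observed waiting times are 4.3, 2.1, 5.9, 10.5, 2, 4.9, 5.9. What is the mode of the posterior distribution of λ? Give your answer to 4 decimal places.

λ̂_MAP = 0.3365

The Exponential(rate=λ) likelihood is ∝ λ^n e^(−λΣtᵢ). Here n = 7 and Σtᵢ = 4.3 + 2.1 + 5.9 + 10.5 + 2 + 4.9 + 5.9 = 35.6.
Posterior ∝ λ^7e^(−6λ) · λ^7e^(−35.6λ) = λ^14e^(−41.6λ), i.e. Gamma(15, 41.6).
Mode = (a−1)/b = 14/41.6 ≈ 0.3365.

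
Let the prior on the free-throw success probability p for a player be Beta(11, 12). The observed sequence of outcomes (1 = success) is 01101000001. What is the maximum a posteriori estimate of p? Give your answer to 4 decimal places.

p̂_MAP = 0.4375

Prior: Beta(11, 12).
Data: 4 successes in 11 trials (from the sequence). The binomial likelihood contributes p^4(1−p)^7, so the posterior is Beta(11+4, 12+7) = Beta(15, 19).
For Beta(a, b) with a, b > 1 the mode is (a−1)/(a+b−2) = 14/32 ≈ 0.4375.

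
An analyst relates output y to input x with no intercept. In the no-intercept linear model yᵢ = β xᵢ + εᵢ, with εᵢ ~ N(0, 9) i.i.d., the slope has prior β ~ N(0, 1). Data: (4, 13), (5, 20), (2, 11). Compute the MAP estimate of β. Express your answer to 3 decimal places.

β̂_MAP = 3.222

log p(β | y) = −Σ(yᵢ − βxᵢ)²/(2·9) − β²/(2·1) + const.
Setting the derivative to zero: Σxᵢ(yᵢ − βxᵢ)/9 − β/1 = 0, so β = Σxᵢyᵢ / (Σxᵢ² + σ²/τ²).
Σxᵢyᵢ = 4·13 + 5·20 + 2·11 = 174; Σxᵢ² = 45; σ²/τ² = 9.
β̂_MAP = 174 / (45 + 9) = 174/54 ≈ 3.222.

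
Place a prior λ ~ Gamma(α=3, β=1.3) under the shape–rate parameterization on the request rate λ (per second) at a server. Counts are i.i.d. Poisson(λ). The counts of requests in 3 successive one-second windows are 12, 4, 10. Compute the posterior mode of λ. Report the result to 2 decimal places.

λ̂_MAP = 6.51

Σxᵢ = 12+4+10 = 26, with n = 3.
Posterior ∝ λ^2e^(−1.3λ) · λ^26e^(−3λ) = λ^28e^(−4.3λ), i.e. Gamma(shape=29, rate=4.3).
The mode of a Gamma(a, b) with a ≥ 1 (shape–rate) is (a−1)/b = 28/4.3 ≈ 6.51.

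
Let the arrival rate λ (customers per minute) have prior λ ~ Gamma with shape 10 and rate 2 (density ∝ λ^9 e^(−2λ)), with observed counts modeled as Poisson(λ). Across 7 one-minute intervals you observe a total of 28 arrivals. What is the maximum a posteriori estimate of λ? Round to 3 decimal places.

λ̂_MAP = 4.111

Σxᵢ = 28, n = 7.
Posterior ∝ λ^9e^(−2λ) · λ^28e^(−7λ) = λ^37e^(−9λ), i.e. Gamma(shape=38, rate=9).
The mode of a Gamma(a, b) with a ≥ 1 (shape–rate) is (a−1)/b = 37/9 ≈ 4.111.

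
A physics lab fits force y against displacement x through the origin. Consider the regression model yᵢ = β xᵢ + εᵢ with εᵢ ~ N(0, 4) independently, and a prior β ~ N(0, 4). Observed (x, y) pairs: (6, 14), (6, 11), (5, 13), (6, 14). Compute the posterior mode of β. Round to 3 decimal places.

β̂_MAP = 2.231

log p(β | y) = −Σ(yᵢ − βxᵢ)²/(2·4) − β²/(2·4) + const.
Setting the derivative to zero: Σxᵢ(yᵢ − βxᵢ)/4 − β/4 = 0, so β = Σxᵢyᵢ / (Σxᵢ² + σ²/τ²).
Σxᵢyᵢ = 6·14 + 6·11 + 5·13 + 6·14 = 299; Σxᵢ² = 133; σ²/τ² = 1.
β̂_MAP = 299 / (133 + 1) = 299/134 ≈ 2.231.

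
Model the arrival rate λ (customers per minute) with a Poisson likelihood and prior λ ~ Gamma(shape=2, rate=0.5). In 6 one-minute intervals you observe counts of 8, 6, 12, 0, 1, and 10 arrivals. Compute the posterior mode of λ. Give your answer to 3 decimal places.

Σxᵢ = 8+6+12+0+1+10 = 37, with n = 6.
Posterior ∝ λe^(−0.5λ) · λ^37e^(−6λ) = λ^38e^(−6.5λ), i.e. Gamma(shape=39, rate=6.5).
The mode of a Gamma(a, b) with a ≥ 1 (shape–rate) is (a−1)/b = 38/6.5 ≈ 5.846.

λ̂_MAP = 5.846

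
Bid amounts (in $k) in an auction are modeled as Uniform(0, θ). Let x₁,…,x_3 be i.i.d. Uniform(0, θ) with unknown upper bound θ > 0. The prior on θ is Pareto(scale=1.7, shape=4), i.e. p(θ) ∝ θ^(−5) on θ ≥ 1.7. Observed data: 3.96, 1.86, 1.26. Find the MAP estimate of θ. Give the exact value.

θ̂_MAP = 3.96

The Uniform(0, θ) likelihood is θ^(−n) for θ ≥ max(xᵢ), zero otherwise. Here max(xᵢ) = 3.96.
Posterior ∝ θ^(−5) · θ^(−3) = θ^(−8) on θ ≥ max(1.7, 3.96) = 3.96.
This density is strictly decreasing in θ, so the posterior mode lies at the lower boundary of the support.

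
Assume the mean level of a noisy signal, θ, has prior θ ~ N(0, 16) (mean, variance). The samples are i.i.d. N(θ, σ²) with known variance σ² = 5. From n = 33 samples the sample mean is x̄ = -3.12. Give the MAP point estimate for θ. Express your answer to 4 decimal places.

θ̂_MAP = -3.0907

n = 33, x̄ = -3.12.
For a Normal prior and Normal likelihood with known variance, the posterior is Normal; its mode equals its mean, the precision-weighted average.
Prior precision 1/σ₀² = 1/16 = 0.0625; data precision n/σ² = 33/5 = 6.6.
θ̂ = (0.0625·0 + 6.6·(-3.12)) / (0.0625 + 6.6) = (-20.592)/6.6625 = -3168/1025 ≈ -3.0907.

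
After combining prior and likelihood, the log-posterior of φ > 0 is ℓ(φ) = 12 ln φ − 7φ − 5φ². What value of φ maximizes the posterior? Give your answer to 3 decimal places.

φ̂_MAP = 0.800

ℓ'(φ) = 12/φ − 7 − 10φ. Setting this to zero and multiplying by φ: 10φ² + 7φ − 12 = 0.
φ = (−7 + √(7² + 4·10·12)) / (2·10) = (−7 + √529) / 20 = (−7 + 23)/20 = 4/5.
ℓ''(φ) = −12/φ² − 10 < 0, confirming a maximum.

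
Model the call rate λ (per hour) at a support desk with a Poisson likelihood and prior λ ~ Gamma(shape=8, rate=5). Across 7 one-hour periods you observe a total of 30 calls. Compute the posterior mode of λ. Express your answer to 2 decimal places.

λ̂_MAP = 3.08

Σxᵢ = 30, n = 7.
Posterior ∝ λ^7e^(−5λ) · λ^30e^(−7λ) = λ^37e^(−12λ), i.e. Gamma(shape=38, rate=12).
The mode of a Gamma(a, b) with a ≥ 1 (shape–rate) is (a−1)/b = 37/12 ≈ 3.08.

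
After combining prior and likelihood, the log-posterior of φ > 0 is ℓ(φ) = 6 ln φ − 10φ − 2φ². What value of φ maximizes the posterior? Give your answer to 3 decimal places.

φ̂_MAP = 0.500

ℓ'(φ) = 6/φ − 10 − 4φ. Setting this to zero and multiplying by φ: 4φ² + 10φ − 6 = 0.
φ = (−10 + √(10² + 4·4·6)) / (2·4) = (−10 + √196) / 8 = (−10 + 14)/8 = 1/2.
ℓ''(φ) = −6/φ² − 4 < 0, confirming a maximum.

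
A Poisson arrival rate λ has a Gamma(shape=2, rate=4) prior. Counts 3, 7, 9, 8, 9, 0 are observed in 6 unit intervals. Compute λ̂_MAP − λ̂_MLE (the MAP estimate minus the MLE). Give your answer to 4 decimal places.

MAP − MLE = -2.3000

Σxᵢ = 36. Posterior is Gamma(38, 10); MAP = (38−1)/10 = 37/10 ≈ 3.70000.
MLE = x̄ = 36/6 ≈ 6.00000.
Difference = 37/10 − 36/6 = -23/10 ≈ -2.3000.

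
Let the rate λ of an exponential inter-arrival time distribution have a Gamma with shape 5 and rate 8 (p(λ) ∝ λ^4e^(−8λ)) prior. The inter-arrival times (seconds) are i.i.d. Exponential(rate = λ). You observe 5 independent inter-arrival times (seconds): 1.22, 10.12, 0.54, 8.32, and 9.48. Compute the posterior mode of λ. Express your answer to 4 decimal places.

The Exponential(rate=λ) likelihood is ∝ λ^n e^(−λΣtᵢ). Here n = 5 and Σtᵢ = 1.22 + 10.12 + 0.54 + 8.32 + 9.48 = 29.68.
Posterior ∝ λ^4e^(−8λ) · λ^5e^(−29.68λ) = λ^9e^(−37.68λ), i.e. Gamma(10, 37.68).
Mode = (a−1)/b = 9/37.68 ≈ 0.2389.

λ̂_MAP = 0.2389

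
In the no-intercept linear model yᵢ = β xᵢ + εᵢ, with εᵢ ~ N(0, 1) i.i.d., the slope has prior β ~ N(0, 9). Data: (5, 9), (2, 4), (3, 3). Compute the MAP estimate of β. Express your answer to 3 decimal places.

log p(β | y) = −Σ(yᵢ − βxᵢ)²/(2·1) − β²/(2·9) + const.
Setting the derivative to zero: Σxᵢ(yᵢ − βxᵢ)/1 − β/9 = 0, so β = Σxᵢyᵢ / (Σxᵢ² + σ²/τ²).
Σxᵢyᵢ = 5·9 + 2·4 + 3·3 = 62; Σxᵢ² = 38; σ²/τ² = 1/9.
β̂_MAP = 62 / (38 + 1/9) = 62/(343/9) = 558/343 ≈ 1.627.

β̂_MAP = 1.627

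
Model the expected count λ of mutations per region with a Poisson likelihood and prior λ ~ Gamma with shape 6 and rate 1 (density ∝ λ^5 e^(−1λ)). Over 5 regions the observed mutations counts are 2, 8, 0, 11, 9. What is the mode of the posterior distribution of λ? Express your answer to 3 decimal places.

λ̂_MAP = 5.833

Σxᵢ = 2+8+0+11+9 = 30, with n = 5.
Posterior ∝ λ^5e^(−1λ) · λ^30e^(−5λ) = λ^35e^(−6λ), i.e. Gamma(shape=36, rate=6).
The mode of a Gamma(a, b) with a ≥ 1 (shape–rate) is (a−1)/b = 35/6 ≈ 5.833.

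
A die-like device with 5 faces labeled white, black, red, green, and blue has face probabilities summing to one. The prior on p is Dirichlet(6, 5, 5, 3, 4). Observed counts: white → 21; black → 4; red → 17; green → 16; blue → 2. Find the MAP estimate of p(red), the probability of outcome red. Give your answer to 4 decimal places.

The posterior is Dirichlet(αᵢ + nᵢ) = Dirichlet(27, 9, 22, 19, 6).
For a Dirichlet(a₁,…,a_K) with all aᵢ > 1, the mode has j-th component (aⱼ − 1)/(Σaᵢ − K).
Here Σaᵢ = 83 and K = 5, so p(red) = (22 − 1)/(83 − 5) = 21/78 ≈ 0.2692.

MAP estimate of p(red) = 0.2692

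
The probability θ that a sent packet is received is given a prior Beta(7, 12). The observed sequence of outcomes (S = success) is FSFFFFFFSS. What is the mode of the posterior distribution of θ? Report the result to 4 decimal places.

θ̂_MAP = 0.3333

Prior: Beta(7, 12).
Data: 3 successes in 10 trials (from the sequence). The binomial likelihood contributes θ^3(1−θ)^7, so the posterior is Beta(7+3, 12+7) = Beta(10, 19).
For Beta(a, b) with a, b > 1 the mode is (a−1)/(a+b−2) = 9/27 ≈ 0.3333.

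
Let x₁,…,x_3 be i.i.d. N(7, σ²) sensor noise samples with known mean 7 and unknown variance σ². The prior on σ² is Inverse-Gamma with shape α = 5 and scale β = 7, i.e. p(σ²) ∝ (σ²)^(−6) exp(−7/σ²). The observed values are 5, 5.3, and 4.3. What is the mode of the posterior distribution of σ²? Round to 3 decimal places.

Sum of squared deviations about the known mean: SS = (5−7)² + (5.3−7)² + (4.3−7)² = 14.18.
The Normal likelihood contributes (σ²)^(−n/2) exp(−SS/(2σ²)), so the posterior is Inverse-Gamma(α + n/2, β + SS/2) = Inverse-Gamma(6.5, 14.09).
The mode of Inverse-Gamma(a, b) is b/(a+1) = 14.09/7.5 ≈ 1.879.

σ̂²_MAP = 1.879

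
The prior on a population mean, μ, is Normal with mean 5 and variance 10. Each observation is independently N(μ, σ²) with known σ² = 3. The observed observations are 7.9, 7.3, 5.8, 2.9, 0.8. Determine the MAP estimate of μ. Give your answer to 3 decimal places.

μ̂_MAP = 4.943

n = 5; x̄ = (7.9 + 7.3 + 5.8 + 2.9 + 0.8)/5 = 24.7/5 = 4.94.
For a Normal prior and Normal likelihood with known variance, the posterior is Normal; its mode equals its mean, the precision-weighted average.
Prior precision 1/σ₀² = 1/10 = 0.1; data precision n/σ² = 5/3.
μ̂ = (0.1·5 + (5/3)·4.94) / (0.1 + 5/3) = (131/15)/(53/30) = 262/53 ≈ 4.943.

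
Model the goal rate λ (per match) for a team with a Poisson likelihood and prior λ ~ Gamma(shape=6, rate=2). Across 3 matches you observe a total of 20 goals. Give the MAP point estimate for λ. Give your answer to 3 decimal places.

λ̂_MAP = 5.000

Σxᵢ = 20, n = 3.
Posterior ∝ λ^5e^(−2λ) · λ^20e^(−3λ) = λ^25e^(−5λ), i.e. Gamma(shape=26, rate=5).
The mode of a Gamma(a, b) with a ≥ 1 (shape–rate) is (a−1)/b = 25/5 ≈ 5.000.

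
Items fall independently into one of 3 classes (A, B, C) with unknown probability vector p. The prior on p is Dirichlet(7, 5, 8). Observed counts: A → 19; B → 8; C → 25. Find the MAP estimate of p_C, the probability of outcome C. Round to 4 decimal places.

MAP estimate of p_C = 0.4638

The posterior is Dirichlet(αᵢ + nᵢ) = Dirichlet(26, 13, 33).
For a Dirichlet(a₁,…,a_K) with all aᵢ > 1, the mode has j-th component (aⱼ − 1)/(Σaᵢ − K).
Here Σaᵢ = 72 and K = 3, so p_C = (33 − 1)/(72 − 3) = 32/69 ≈ 0.4638.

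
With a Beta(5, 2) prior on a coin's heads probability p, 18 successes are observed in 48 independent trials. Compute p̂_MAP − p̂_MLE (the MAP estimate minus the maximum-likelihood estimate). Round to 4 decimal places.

Posterior is Beta(23, 32); MAP = (23−1)/(55−2) = 22/53 ≈ 0.41509.
MLE ignores the prior: p̂_MLE = k/n = 18/48 ≈ 0.37500.
Difference = 22/53 − 18/48 = 17/424 ≈ 0.0401.

MAP − MLE = 0.0401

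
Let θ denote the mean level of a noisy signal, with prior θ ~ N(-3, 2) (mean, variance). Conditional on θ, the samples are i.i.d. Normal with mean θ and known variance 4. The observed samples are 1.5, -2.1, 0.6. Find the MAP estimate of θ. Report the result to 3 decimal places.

n = 3; x̄ = (1.5 + (-2.1) + 0.6)/3 = 0/3 = 0.
For a Normal prior and Normal likelihood with known variance, the posterior is Normal; its mode equals its mean, the precision-weighted average.
Prior precision 1/σ₀² = 1/2 = 0.5; data precision n/σ² = 3/4 = 0.75.
θ̂ = (0.5·(-3) + 0.75·0) / (0.5 + 0.75) = (-1.5)/1.25 = -1.200.

θ̂_MAP = -1.200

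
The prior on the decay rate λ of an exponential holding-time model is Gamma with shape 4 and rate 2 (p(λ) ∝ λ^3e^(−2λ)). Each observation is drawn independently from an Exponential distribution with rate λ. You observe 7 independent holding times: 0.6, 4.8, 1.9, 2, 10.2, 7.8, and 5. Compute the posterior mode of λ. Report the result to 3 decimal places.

The Exponential(rate=λ) likelihood is ∝ λ^n e^(−λΣtᵢ). Here n = 7 and Σtᵢ = 0.6 + 4.8 + 1.9 + 2 + 10.2 + 7.8 + 5 = 32.3.
Posterior ∝ λ^3e^(−2λ) · λ^7e^(−32.3λ) = λ^10e^(−34.3λ), i.e. Gamma(11, 34.3).
Mode = (a−1)/b = 10/34.3 ≈ 0.292.

λ̂_MAP = 0.292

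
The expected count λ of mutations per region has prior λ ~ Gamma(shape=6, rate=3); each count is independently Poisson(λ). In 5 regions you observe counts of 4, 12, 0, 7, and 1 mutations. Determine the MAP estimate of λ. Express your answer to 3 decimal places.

Σxᵢ = 4+12+0+7+1 = 24, with n = 5.
Posterior ∝ λ^5e^(−3λ) · λ^24e^(−5λ) = λ^29e^(−8λ), i.e. Gamma(shape=30, rate=8).
The mode of a Gamma(a, b) with a ≥ 1 (shape–rate) is (a−1)/b = 29/8 ≈ 3.625.

λ̂_MAP = 3.625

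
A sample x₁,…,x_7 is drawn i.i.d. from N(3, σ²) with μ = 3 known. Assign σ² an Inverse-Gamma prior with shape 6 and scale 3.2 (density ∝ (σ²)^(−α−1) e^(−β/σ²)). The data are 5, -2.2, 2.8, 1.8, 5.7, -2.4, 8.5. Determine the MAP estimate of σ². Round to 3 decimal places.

Sum of squared deviations about the known mean: SS = (5−3)² + (-2.2−3)² + (2.8−3)² + (1.8−3)² + (5.7−3)² + (-2.4−3)² + (8.5−3)² = 99.22.
The Normal likelihood contributes (σ²)^(−n/2) exp(−SS/(2σ²)), so the posterior is Inverse-Gamma(α + n/2, β + SS/2) = Inverse-Gamma(9.5, 52.81).
The mode of Inverse-Gamma(a, b) is b/(a+1) = 52.81/10.5 ≈ 5.030.

σ̂²_MAP = 5.030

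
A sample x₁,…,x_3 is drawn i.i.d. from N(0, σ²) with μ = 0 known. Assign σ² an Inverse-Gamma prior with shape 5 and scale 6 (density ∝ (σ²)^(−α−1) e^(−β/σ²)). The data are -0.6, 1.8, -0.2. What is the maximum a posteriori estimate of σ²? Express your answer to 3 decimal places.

Sum of squared deviations about the known mean: SS = (-0.6−0)² + (1.8−0)² + (-0.2−0)² = 3.64.
The Normal likelihood contributes (σ²)^(−n/2) exp(−SS/(2σ²)), so the posterior is Inverse-Gamma(α + n/2, β + SS/2) = Inverse-Gamma(6.5, 7.82).
The mode of Inverse-Gamma(a, b) is b/(a+1) = 7.82/7.5 ≈ 1.043.

σ̂²_MAP = 1.043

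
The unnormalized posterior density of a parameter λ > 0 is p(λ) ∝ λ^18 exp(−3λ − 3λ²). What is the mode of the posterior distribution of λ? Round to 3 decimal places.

ℓ'(λ) = 18/λ − 3 − 6λ. Setting this to zero and multiplying by λ: 6λ² + 3λ − 18 = 0.
λ = (−3 + √(3² + 4·6·18)) / (2·6) = (−3 + √441) / 12 = (−3 + 21)/12 = 3/2.
ℓ''(λ) = −18/λ² − 6 < 0, confirming a maximum.

λ̂_MAP = 1.500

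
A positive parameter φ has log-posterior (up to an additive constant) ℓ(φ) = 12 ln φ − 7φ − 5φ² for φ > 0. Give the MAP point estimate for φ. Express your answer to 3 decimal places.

ℓ'(φ) = 12/φ − 7 − 10φ. Setting this to zero and multiplying by φ: 10φ² + 7φ − 12 = 0.
φ = (−7 + √(7² + 4·10·12)) / (2·10) = (−7 + √529) / 20 = (−7 + 23)/20 = 4/5.
ℓ''(φ) = −12/φ² − 10 < 0, confirming a maximum.

φ̂_MAP = 0.800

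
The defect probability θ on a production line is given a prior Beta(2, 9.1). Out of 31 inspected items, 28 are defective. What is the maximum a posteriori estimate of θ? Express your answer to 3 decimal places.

θ̂_MAP = 0.723

Prior: Beta(2, 9.1).
Data: 28 successes in 31 trials. The binomial likelihood contributes θ^28(1−θ)^3, so the posterior is Beta(2+28, 9.1+3) = Beta(30, 12.1).
For Beta(a, b) with a, b > 1 the mode is (a−1)/(a+b−2) = 29/40.1 ≈ 0.723.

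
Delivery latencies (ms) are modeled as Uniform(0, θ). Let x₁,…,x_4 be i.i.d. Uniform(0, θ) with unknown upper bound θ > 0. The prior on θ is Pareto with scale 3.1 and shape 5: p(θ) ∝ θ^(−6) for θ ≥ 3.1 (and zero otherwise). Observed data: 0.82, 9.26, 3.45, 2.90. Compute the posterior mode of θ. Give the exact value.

The Uniform(0, θ) likelihood is θ^(−n) for θ ≥ max(xᵢ), zero otherwise. Here max(xᵢ) = 9.26.
Posterior ∝ θ^(−6) · θ^(−4) = θ^(−10) on θ ≥ max(3.1, 9.26) = 9.26.
This density is strictly decreasing in θ, so the posterior mode lies at the lower boundary of the support.

θ̂_MAP = 9.26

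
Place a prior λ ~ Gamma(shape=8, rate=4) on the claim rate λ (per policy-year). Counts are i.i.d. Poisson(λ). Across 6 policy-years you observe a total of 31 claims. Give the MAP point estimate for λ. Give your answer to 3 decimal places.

λ̂_MAP = 3.800

Σxᵢ = 31, n = 6.
Posterior ∝ λ^7e^(−4λ) · λ^31e^(−6λ) = λ^38e^(−10λ), i.e. Gamma(shape=39, rate=10).
The mode of a Gamma(a, b) with a ≥ 1 (shape–rate) is (a−1)/b = 38/10 ≈ 3.800.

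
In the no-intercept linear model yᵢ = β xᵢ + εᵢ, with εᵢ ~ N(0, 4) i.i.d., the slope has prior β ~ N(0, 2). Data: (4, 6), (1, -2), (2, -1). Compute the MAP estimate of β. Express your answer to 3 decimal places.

log p(β | y) = −Σ(yᵢ − βxᵢ)²/(2·4) − β²/(2·2) + const.
Setting the derivative to zero: Σxᵢ(yᵢ − βxᵢ)/4 − β/2 = 0, so β = Σxᵢyᵢ / (Σxᵢ² + σ²/τ²).
Σxᵢyᵢ = 4·6 + 1·(-2) + 2·(-1) = 20; Σxᵢ² = 21; σ²/τ² = 2.
β̂_MAP = 20 / (21 + 2) = 20/23 ≈ 0.870.

β̂_MAP = 0.870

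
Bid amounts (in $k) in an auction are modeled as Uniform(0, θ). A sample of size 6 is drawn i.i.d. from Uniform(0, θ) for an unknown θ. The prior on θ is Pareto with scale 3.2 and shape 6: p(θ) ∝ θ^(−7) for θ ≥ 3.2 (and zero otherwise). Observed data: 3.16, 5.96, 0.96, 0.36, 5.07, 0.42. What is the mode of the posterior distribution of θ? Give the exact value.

The Uniform(0, θ) likelihood is θ^(−n) for θ ≥ max(xᵢ), zero otherwise. Here max(xᵢ) = 5.96.
Posterior ∝ θ^(−7) · θ^(−6) = θ^(−13) on θ ≥ max(3.2, 5.96) = 5.96.
This density is strictly decreasing in θ, so the posterior mode lies at the lower boundary of the support.

θ̂_MAP = 5.96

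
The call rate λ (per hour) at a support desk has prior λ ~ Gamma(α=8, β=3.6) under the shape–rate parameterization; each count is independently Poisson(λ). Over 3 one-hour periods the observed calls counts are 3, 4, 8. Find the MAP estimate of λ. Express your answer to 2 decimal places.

λ̂_MAP = 3.33

Σxᵢ = 3+4+8 = 15, with n = 3.
Posterior ∝ λ^7e^(−3.6λ) · λ^15e^(−3λ) = λ^22e^(−6.6λ), i.e. Gamma(shape=23, rate=6.6).
The mode of a Gamma(a, b) with a ≥ 1 (shape–rate) is (a−1)/b = 22/6.6 ≈ 3.33.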